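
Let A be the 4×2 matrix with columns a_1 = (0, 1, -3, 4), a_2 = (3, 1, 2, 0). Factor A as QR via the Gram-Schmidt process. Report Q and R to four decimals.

Q = [[0.0000, 0.8308], [0.1961, 0.3302], [-0.5883, 0.3941], [0.7845, 0.2130]], R = [[5.0990, -0.9806], [0.0000, 3.6109]]

q_1 = a_1/‖a_1‖ = (0, 1, -3, 4)/5.0990 = (0.0000, 0.1961, -0.5883, 0.7845).
r_{12} = q_1·a_2 = -0.9806.
u_2 = a_2 + 0.9806·q_1 = (3.0000, 1.1923, 1.4231, 0.7692).
‖u_2‖ = 3.6109, so q_2 = (0.8308, 0.3302, 0.3941, 0.2130).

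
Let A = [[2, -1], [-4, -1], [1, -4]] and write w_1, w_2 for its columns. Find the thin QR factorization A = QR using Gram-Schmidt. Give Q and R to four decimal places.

w_1 = (2, -4, 1); ‖w_1‖ = 4.5826, so q_1 = (0.4364, -0.8729, 0.2182).
q_1·w_2 = 0.4364·(-1) + (-0.8729)·(-1) + 0.2182·(-4) = -0.4364.
u_2 = w_2 + 0.4364·q_1 = (-0.8095, -1.3810, -3.9048).
‖u_2‖ = 4.2201, so q_2 = (-0.1918, -0.3272, -0.9253).

Q = [[0.4364, -0.1918], [-0.8729, -0.3272], [0.2182, -0.9253]], R = [[4.5826, -0.4364], [0.0000, 4.2201]]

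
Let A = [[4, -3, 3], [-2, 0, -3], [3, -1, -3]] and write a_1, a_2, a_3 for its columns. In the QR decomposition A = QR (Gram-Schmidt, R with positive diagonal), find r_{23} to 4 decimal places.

q_1 = a_1/‖a_1‖ = (4, -2, 3)/5.3852 = (0.7428, -0.3714, 0.5571).
r_{12} = q_1·a_2 = -2.7854.
u_2 = a_2 + 2.7854·q_1 = (-0.9310, -1.0345, 0.5517).
‖u_2‖ = 1.4971, so q_2 = (-0.6219, -0.6910, 0.3685).
r_{23} = q_2·a_3 = -0.8983.

r_{23} = -0.8983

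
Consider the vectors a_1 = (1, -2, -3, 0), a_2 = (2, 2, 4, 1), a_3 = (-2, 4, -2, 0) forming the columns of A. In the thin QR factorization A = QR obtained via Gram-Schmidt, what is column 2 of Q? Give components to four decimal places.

a_1 = (1, -2, -3, 0); ‖a_1‖ = 3.7417, so q_1 = (0.2673, -0.5345, -0.8018, 0.0000).
q_1·a_2 = 0.2673·2 + (-0.5345)·2 + (-0.8018)·4 + 0.0000·1 = -3.7417.
u_2 = a_2 + 3.7417·q_1 = (3.0000, 0.0000, 1.0000, 1.0000).
‖u_2‖ = 3.3166, so q_2 = (0.9045, 0.0000, 0.3015, 0.3015).

q_2 = (0.9045, 0.0000, 0.3015, 0.3015)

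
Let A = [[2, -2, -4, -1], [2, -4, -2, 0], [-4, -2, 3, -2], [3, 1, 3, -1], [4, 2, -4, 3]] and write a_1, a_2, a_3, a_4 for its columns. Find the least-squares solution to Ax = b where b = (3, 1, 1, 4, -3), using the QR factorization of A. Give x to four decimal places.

x = (0.6626, 0.0746, 0.0165, -1.8987)

a_1 = (2, 2, -4, 3, 4); ‖a_1‖ = 7.0000, so q_1 = (0.2857, 0.2857, -0.5714, 0.4286, 0.5714).
q_1·a_2 = 0.2857·(-2) + 0.2857·(-4) + (-0.5714)·(-2) + 0.4286·1 + 0.5714·2 = 1.0000.
u_2 = a_2 − 1.0000·q_1 = (-2.2857, -4.2857, -1.4286, 0.5714, 1.4286).
‖u_2‖ = 5.2915, so q_2 = (-0.4320, -0.8099, -0.2700, 0.1080, 0.2700).
q_1·a_3 = 0.2857·(-4) + 0.2857·(-2) + (-0.5714)·3 + 0.4286·3 + 0.5714·(-4) = -4.4286; q_2·a_3 = (-0.4320)·(-4) + (-0.8099)·(-2) + (-0.2700)·3 + 0.1080·3 + 0.2700·(-4) = 1.7818.
u_3 = a_3 + 4.4286·q_1 − 1.7818·q_2 = (-1.9650, 0.7085, 0.9504, 4.7055, -1.9504).
‖u_3‖ = 5.5868, so q_3 = (-0.3517, 0.1268, 0.1701, 0.8423, -0.3491).
q_1·a_4 = 0.2857·(-1) + 0.2857·0 + (-0.5714)·(-2) + 0.4286·(-1) + 0.5714·3 = 2.1429; q_2·a_4 = (-0.4320)·(-1) + (-0.8099)·0 + (-0.2700)·(-2) + 0.1080·(-1) + 0.2700·3 = 1.6738; q_3·a_4 = (-0.3517)·(-1) + 0.1268·0 + 0.1701·(-2) + 0.8423·(-1) + (-0.3491)·3 = -1.8781.
u_4 = a_4 − 2.1429·q_1 − 1.6738·q_2 + 1.8781·q_3 = (-1.5498, 0.9816, -0.0041, -0.5173, 0.6679).
‖u_4‖ = 2.0197, so q_4 = (-0.7673, 0.4860, -0.0020, -0.2561, 0.3307).
Qᵀb = (0.5714, -2.7537, 3.6581, -3.8347).
Back-substitute: x_4 = -3.8347/2.0197 = -1.8987.
x_3 = (3.6581 + 1.8781·(-1.8987))/5.5868 = 0.0165.
x_2 = (-2.7537 − 1.7818·0.0165 − 1.6738·(-1.8987))/5.2915 = 0.0746.
x_1 = (0.5714 − 1.0000·0.0746 + 4.4286·0.0165 − 2.1429·(-1.8987))/7.0000 = 0.6626.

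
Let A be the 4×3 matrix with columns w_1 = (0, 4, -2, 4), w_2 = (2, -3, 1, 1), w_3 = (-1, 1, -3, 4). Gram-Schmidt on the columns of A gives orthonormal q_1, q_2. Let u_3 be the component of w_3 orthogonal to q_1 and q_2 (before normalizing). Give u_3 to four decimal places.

w_1 = (0, 4, -2, 4); ‖w_1‖ = 6.0000, so q_1 = (0.0000, 0.6667, -0.3333, 0.6667).
q_1·w_2 = 0.0000·2 + 0.6667·(-3) + (-0.3333)·1 + 0.6667·1 = -1.6667.
u_2 = w_2 + 1.6667·q_1 = (2.0000, -1.8889, 0.4444, 2.1111).
‖u_2‖ = 3.4960, so q_2 = (0.5721, -0.5403, 0.1271, 0.6039).
q_1·w_3 = 0.0000·(-1) + 0.6667·1 + (-0.3333)·(-3) + 0.6667·4 = 4.3333; q_2·w_3 = 0.5721·(-1) + (-0.5403)·1 + 0.1271·(-3) + 0.6039·4 = 0.9217.
u_3 = w_3 − 4.3333·q_1 − 0.9217·q_2 = (-1.5273, -1.3909, -1.6727, 0.5545).

u_3 = (-1.5273, -1.3909, -1.6727, 0.5545)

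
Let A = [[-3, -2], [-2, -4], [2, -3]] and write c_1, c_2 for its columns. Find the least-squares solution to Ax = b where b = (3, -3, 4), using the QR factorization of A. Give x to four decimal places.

x = (0.4499, -0.3310)

c_1 = (-3, -2, 2); ‖c_1‖ = 4.1231, so q_1 = (-0.7276, -0.4851, 0.4851).
q_1·c_2 = (-0.7276)·(-2) + (-0.4851)·(-4) + 0.4851·(-3) = 1.9403.
u_2 = c_2 − 1.9403·q_1 = (-0.5882, -3.0588, -3.9412).
‖u_2‖ = 5.0235, so q_2 = (-0.1171, -0.6089, -0.7846).
Qᵀb = (1.2127, -1.6628).
Back-substitute: x_2 = -1.6628/5.0235 = -0.3310.
x_1 = (1.2127 − 1.9403·(-0.3310))/4.1231 = 0.4499.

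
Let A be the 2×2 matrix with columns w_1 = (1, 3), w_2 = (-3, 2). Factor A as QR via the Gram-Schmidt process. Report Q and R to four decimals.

q_1 = w_1/‖w_1‖ = (1, 3)/3.1623 = (0.3162, 0.9487).
r_{12} = q_1·w_2 = 0.9487.
u_2 = w_2 − 0.9487·q_1 = (-3.3000, 1.1000).
‖u_2‖ = 3.4785, so q_2 = (-0.9487, 0.3162).

Q = [[0.3162, -0.9487], [0.9487, 0.3162]], R = [[3.1623, 0.9487], [0.0000, 3.4785]]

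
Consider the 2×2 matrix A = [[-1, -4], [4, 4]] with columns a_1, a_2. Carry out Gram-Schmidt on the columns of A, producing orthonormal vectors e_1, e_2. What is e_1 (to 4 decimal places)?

e_1 = (-0.2425, 0.9701)

e_1 = a_1/‖a_1‖ = (-1, 4)/4.1231 = (-0.2425, 0.9701).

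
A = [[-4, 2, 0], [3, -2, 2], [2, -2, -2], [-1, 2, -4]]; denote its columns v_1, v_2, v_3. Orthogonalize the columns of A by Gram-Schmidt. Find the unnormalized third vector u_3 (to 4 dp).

v_1 = (-4, 3, 2, -1); ‖v_1‖ = 5.4772, so e_1 = (-0.7303, 0.5477, 0.3651, -0.1826).
e_1·v_2 = (-0.7303)·2 + 0.5477·(-2) + 0.3651·(-2) + (-0.1826)·2 = -3.6515.
u_2 = v_2 + 3.6515·e_1 = (-0.6667, 0.0000, -0.6667, 1.3333).
‖u_2‖ = 1.6330, so e_2 = (-0.4082, 0.0000, -0.4082, 0.8165).
e_1·v_3 = (-0.7303)·0 + 0.5477·2 + 0.3651·(-2) + (-0.1826)·(-4) = 1.0954; e_2·v_3 = (-0.4082)·0 + (0.0000)·2 + (-0.4082)·(-2) + 0.8165·(-4) = -2.4495.
u_3 = v_3 − 1.0954·e_1 + 2.4495·e_2 = (-0.2000, 1.4000, -3.4000, -1.8000).

u_3 = (-0.2000, 1.4000, -3.4000, -1.8000)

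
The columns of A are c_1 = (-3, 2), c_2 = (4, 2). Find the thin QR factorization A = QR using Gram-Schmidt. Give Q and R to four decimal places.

c_1 = (-3, 2); ‖c_1‖ = 3.6056, so q_1 = (-0.8321, 0.5547).
q_1·c_2 = (-0.8321)·4 + 0.5547·2 = -2.2188.
u_2 = c_2 + 2.2188·q_1 = (2.1538, 3.2308).
‖u_2‖ = 3.8829, so q_2 = (0.5547, 0.8321).

Q = [[-0.8321, 0.5547], [0.5547, 0.8321]], R = [[3.6056, -2.2188], [0.0000, 3.8829]]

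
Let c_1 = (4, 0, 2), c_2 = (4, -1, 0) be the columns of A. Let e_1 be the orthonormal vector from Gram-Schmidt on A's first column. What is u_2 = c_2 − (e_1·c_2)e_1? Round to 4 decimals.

e_1 = c_1/‖c_1‖ = (4, 0, 2)/4.4721 = (0.8944, 0.0000, 0.4472).
r_{12} = e_1·c_2 = 3.5777.
u_2 = c_2 − 3.5777·e_1 = (0.8000, -1.0000, -1.6000).

u_2 = (0.8000, -1.0000, -1.6000)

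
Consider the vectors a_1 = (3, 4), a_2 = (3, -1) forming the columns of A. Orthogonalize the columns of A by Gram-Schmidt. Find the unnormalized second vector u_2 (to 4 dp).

u_2 = (2.4000, -1.8000)

a_1 = (3, 4); ‖a_1‖ = 5.0000, so q_1 = (0.6000, 0.8000).
q_1·a_2 = 0.6000·3 + 0.8000·(-1) = 1.0000.
u_2 = a_2 − 1.0000·q_1 = (2.4000, -1.8000).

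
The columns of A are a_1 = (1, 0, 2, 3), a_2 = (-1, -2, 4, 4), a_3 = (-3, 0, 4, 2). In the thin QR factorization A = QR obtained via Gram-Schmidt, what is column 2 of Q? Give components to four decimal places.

e_2 = (-0.7039, -0.5972, 0.3839, -0.0213)

e_1 = a_1/‖a_1‖ = (1, 0, 2, 3)/3.7417 = (0.2673, 0.0000, 0.5345, 0.8018).
r_{12} = e_1·a_2 = 5.0780.
u_2 = a_2 − 5.0780·e_1 = (-2.3571, -2.0000, 1.2857, -0.0714).
‖u_2‖ = 3.3488, so e_2 = (-0.7039, -0.5972, 0.3839, -0.0213).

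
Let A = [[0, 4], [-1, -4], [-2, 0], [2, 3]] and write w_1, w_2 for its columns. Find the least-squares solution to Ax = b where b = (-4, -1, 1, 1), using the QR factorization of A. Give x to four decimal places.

w_1 = (0, -1, -2, 2); ‖w_1‖ = 3.0000, so e_1 = (0.0000, -0.3333, -0.6667, 0.6667).
e_1·w_2 = 0.0000·4 + (-0.3333)·(-4) + (-0.6667)·0 + 0.6667·3 = 3.3333.
u_2 = w_2 − 3.3333·e_1 = (4.0000, -2.8889, 2.2222, 0.7778).
‖u_2‖ = 5.4671, so e_2 = (0.7317, -0.5284, 0.4065, 0.1423).
Qᵀb = (0.3333, -1.8495).
Back-substitute: x_2 = -1.8495/5.4671 = -0.3383.
x_1 = (0.3333 − 3.3333·(-0.3383))/3.0000 = 0.4870.

x = (0.4870, -0.3383)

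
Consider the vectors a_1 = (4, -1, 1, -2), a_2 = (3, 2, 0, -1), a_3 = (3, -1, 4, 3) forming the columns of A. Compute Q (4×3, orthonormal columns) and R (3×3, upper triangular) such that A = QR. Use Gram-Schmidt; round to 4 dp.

Q = [[0.8528, 0.2997, 0.2266], [-0.2132, 0.9323, 0.0340], [0.2132, -0.1998, 0.6232], [-0.4264, 0.0333, 0.7478]], R = [[4.6904, 2.5584, 2.3452], [0.0000, 2.7303, -0.7325], [0.0000, 0.0000, 5.3818]]

q_1 = a_1/‖a_1‖ = (4, -1, 1, -2)/4.6904 = (0.8528, -0.2132, 0.2132, -0.4264).
r_{12} = q_1·a_2 = 2.5584.
u_2 = a_2 − 2.5584·q_1 = (0.8182, 2.5455, -0.5455, 0.0909).
‖u_2‖ = 2.7303, so q_2 = (0.2997, 0.9323, -0.1998, 0.0333).
r_{13} = q_1·a_3 = 2.3452; r_{23} = q_2·a_3 = -0.7325.
u_3 = a_3 − 2.3452·q_1 + 0.7325·q_2 = (1.2195, 0.1829, 3.3537, 4.0244).
‖u_3‖ = 5.3818, so q_3 = (0.2266, 0.0340, 0.6232, 0.7478).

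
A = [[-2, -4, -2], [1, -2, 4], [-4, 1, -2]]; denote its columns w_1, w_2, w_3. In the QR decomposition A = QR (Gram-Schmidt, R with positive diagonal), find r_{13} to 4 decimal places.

r_{13} = 3.4915

q_1 = w_1/‖w_1‖ = (-2, 1, -4)/4.5826 = (-0.4364, 0.2182, -0.8729).
r_{13} = q_1·w_3 = 3.4915.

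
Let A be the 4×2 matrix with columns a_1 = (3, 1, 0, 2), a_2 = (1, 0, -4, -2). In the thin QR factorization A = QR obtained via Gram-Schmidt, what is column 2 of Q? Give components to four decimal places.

e_2 = (0.2654, 0.0156, -0.8744, -0.4060)

a_1 = (3, 1, 0, 2); ‖a_1‖ = 3.7417, so e_1 = (0.8018, 0.2673, 0.0000, 0.5345).
e_1·a_2 = 0.8018·1 + 0.2673·0 + 0.0000·(-4) + 0.5345·(-2) = -0.2673.
u_2 = a_2 + 0.2673·e_1 = (1.2143, 0.0714, -4.0000, -1.8571).
‖u_2‖ = 4.5748, so e_2 = (0.2654, 0.0156, -0.8744, -0.4060).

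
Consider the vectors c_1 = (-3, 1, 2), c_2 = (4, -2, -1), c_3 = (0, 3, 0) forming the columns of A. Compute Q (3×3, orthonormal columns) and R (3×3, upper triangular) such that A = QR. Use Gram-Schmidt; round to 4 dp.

Q = [[-0.8018, 0.3468, 0.4867], [0.2673, -0.5203, 0.8111], [0.5345, 0.7804, 0.3244]], R = [[3.7417, -4.2762, 0.8018], [0.0000, 1.6475, -1.5608], [0.0000, 0.0000, 2.4333]]

c_1 = (-3, 1, 2); ‖c_1‖ = 3.7417, so q_1 = (-0.8018, 0.2673, 0.5345).
q_1·c_2 = (-0.8018)·4 + 0.2673·(-2) + 0.5345·(-1) = -4.2762.
u_2 = c_2 + 4.2762·q_1 = (0.5714, -0.8571, 1.2857).
‖u_2‖ = 1.6475, so q_2 = (0.3468, -0.5203, 0.7804).
q_1·c_3 = (-0.8018)·0 + 0.2673·3 + 0.5345·0 = 0.8018; q_2·c_3 = 0.3468·0 + (-0.5203)·3 + 0.7804·0 = -1.5608.
u_3 = c_3 − 0.8018·q_1 + 1.5608·q_2 = (1.1842, 1.9737, 0.7895).
‖u_3‖ = 2.4333, so q_3 = (0.4867, 0.8111, 0.3244).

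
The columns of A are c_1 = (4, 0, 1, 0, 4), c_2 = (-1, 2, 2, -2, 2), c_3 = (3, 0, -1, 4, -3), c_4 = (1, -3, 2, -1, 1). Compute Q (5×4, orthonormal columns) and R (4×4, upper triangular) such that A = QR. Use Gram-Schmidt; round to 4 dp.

e_1 = c_1/‖c_1‖ = (4, 0, 1, 0, 4)/5.7446 = (0.6963, 0.0000, 0.1741, 0.0000, 0.6963).
r_{12} = e_1·c_2 = 1.0445.
u_2 = c_2 − 1.0445·e_1 = (-1.7273, 2.0000, 1.8182, -2.0000, 1.2727).
‖u_2‖ = 3.9886, so e_2 = (-0.4331, 0.5014, 0.4558, -0.5014, 0.3191).
r_{13} = e_1·c_3 = -0.1741; r_{23} = e_2·c_3 = -4.7180.
u_3 = c_3 + 0.1741·e_1 + 4.7180·e_2 = (1.0781, 2.3657, 1.1810, 1.6343, -1.3733).
‖u_3‖ = 3.5652, so e_3 = (0.3024, 0.6636, 0.3312, 0.4584, -0.3852).
r_{14} = e_1·c_4 = 1.7408; r_{24} = e_2·c_4 = -0.2051; r_{34} = e_3·c_4 = -1.8694.
u_4 = c_4 − 1.7408·e_1 + 0.2051·e_2 + 1.8694·e_3 = (0.2643, -1.6567, 2.4097, -0.2459, -0.8668).
‖u_4‖ = 3.0713, so e_4 = (0.0861, -0.5394, 0.7846, -0.0801, -0.2822).

Q = [[0.6963, -0.4331, 0.3024, 0.0861], [0.0000, 0.5014, 0.6636, -0.5394], [0.1741, 0.4558, 0.3312, 0.7846], [0.0000, -0.5014, 0.4584, -0.0801], [0.6963, 0.3191, -0.3852, -0.2822]], R = [[5.7446, 1.0445, -0.1741, 1.7408], [0.0000, 3.9886, -4.7180, -0.2051], [0.0000, 0.0000, 3.5652, -1.8694], [0.0000, 0.0000, 0.0000, 3.0713]]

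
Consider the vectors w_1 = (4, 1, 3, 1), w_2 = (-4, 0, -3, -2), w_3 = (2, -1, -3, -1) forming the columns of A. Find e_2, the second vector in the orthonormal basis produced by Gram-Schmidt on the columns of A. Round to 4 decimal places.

w_1 = (4, 1, 3, 1); ‖w_1‖ = 5.1962, so e_1 = (0.7698, 0.1925, 0.5774, 0.1925).
e_1·w_2 = 0.7698·(-4) + 0.1925·0 + 0.5774·(-3) + 0.1925·(-2) = -5.1962.
u_2 = w_2 + 5.1962·e_1 = (0.0000, 1.0000, 0.0000, -1.0000).
‖u_2‖ = 1.4142, so e_2 = (0.0000, 0.7071, 0.0000, -0.7071).

e_2 = (0.0000, 0.7071, 0.0000, -0.7071)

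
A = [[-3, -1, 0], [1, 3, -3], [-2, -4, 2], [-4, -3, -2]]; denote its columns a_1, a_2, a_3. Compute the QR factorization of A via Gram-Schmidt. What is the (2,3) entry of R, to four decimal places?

r_{23} = -3.3609

a_1 = (-3, 1, -2, -4); ‖a_1‖ = 5.4772, so e_1 = (-0.5477, 0.1826, -0.3651, -0.7303).
e_1·a_2 = (-0.5477)·(-1) + 0.1826·3 + (-0.3651)·(-4) + (-0.7303)·(-3) = 4.7469.
u_2 = a_2 − 4.7469·e_1 = (1.6000, 2.1333, -2.2667, 0.4667).
‖u_2‖ = 3.5308, so e_2 = (0.4532, 0.6042, -0.6420, 0.1322).
r_{23} = e_2·a_3 = -3.3609.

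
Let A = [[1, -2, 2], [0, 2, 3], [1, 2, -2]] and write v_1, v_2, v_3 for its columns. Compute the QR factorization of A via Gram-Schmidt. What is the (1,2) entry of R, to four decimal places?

r_{12} = 0.0000

v_1 = (1, 0, 1); ‖v_1‖ = 1.4142, so q_1 = (0.7071, 0.0000, 0.7071).
r_{12} = q_1·v_2 = 0.0000.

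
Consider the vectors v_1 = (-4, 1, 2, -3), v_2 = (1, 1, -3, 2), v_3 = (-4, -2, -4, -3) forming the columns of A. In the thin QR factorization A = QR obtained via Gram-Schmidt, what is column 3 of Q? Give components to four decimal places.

q_1 = v_1/‖v_1‖ = (-4, 1, 2, -3)/5.4772 = (-0.7303, 0.1826, 0.3651, -0.5477).
r_{12} = q_1·v_2 = -2.7386.
u_2 = v_2 + 2.7386·q_1 = (-1.0000, 1.5000, -2.0000, 0.5000).
‖u_2‖ = 2.7386, so q_2 = (-0.3651, 0.5477, -0.7303, 0.1826).
r_{13} = q_1·v_3 = 2.7386; r_{23} = q_2·v_3 = 2.7386.
u_3 = v_3 − 2.7386·q_1 − 2.7386·q_2 = (-1.0000, -4.0000, -3.0000, -2.0000).
‖u_3‖ = 5.4772, so q_3 = (-0.1826, -0.7303, -0.5477, -0.3651).

q_3 = (-0.1826, -0.7303, -0.5477, -0.3651)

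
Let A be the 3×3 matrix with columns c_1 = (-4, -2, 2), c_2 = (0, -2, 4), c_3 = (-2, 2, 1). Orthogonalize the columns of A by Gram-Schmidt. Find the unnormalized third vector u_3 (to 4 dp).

c_1 = (-4, -2, 2); ‖c_1‖ = 4.8990, so e_1 = (-0.8165, -0.4082, 0.4082).
e_1·c_2 = (-0.8165)·0 + (-0.4082)·(-2) + 0.4082·4 = 2.4495.
u_2 = c_2 − 2.4495·e_1 = (2.0000, -1.0000, 3.0000).
‖u_2‖ = 3.7417, so e_2 = (0.5345, -0.2673, 0.8018).
e_1·c_3 = (-0.8165)·(-2) + (-0.4082)·2 + 0.4082·1 = 1.2247; e_2·c_3 = 0.5345·(-2) + (-0.2673)·2 + 0.8018·1 = -0.8018.
u_3 = c_3 − 1.2247·e_1 + 0.8018·e_2 = (-0.5714, 2.2857, 1.1429).

u_3 = (-0.5714, 2.2857, 1.1429)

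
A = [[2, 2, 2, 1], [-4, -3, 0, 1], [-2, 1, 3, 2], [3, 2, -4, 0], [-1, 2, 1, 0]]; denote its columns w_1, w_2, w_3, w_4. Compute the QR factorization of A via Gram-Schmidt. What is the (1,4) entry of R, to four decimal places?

r_{14} = -1.0290

w_1 = (2, -4, -2, 3, -1); ‖w_1‖ = 5.8310, so q_1 = (0.3430, -0.6860, -0.3430, 0.5145, -0.1715).
r_{14} = q_1·w_4 = -1.0290.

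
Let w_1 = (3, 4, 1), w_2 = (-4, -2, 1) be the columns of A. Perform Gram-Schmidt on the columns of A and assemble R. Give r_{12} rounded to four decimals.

r_{12} = -3.7262

w_1 = (3, 4, 1); ‖w_1‖ = 5.0990, so e_1 = (0.5883, 0.7845, 0.1961).
r_{12} = e_1·w_2 = -3.7262.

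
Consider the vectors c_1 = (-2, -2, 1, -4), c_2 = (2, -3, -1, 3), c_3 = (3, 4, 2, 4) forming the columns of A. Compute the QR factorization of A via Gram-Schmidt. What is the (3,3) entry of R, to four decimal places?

r_{33} = 3.1350

c_1 = (-2, -2, 1, -4); ‖c_1‖ = 5.0000, so e_1 = (-0.4000, -0.4000, 0.2000, -0.8000).
e_1·c_2 = (-0.4000)·2 + (-0.4000)·(-3) + 0.2000·(-1) + (-0.8000)·3 = -2.2000.
u_2 = c_2 + 2.2000·e_1 = (1.1200, -3.8800, -0.5600, 1.2400).
‖u_2‖ = 4.2615, so e_2 = (0.2628, -0.9105, -0.1314, 0.2910).
e_1·c_3 = (-0.4000)·3 + (-0.4000)·4 + 0.2000·2 + (-0.8000)·4 = -5.6000; e_2·c_3 = 0.2628·3 + (-0.9105)·4 + (-0.1314)·2 + 0.2910·4 = -1.9524.
u_3 = c_3 + 5.6000·e_1 + 1.9524·e_2 = (1.2731, -0.0176, 2.8634, 0.0881).
r_{33} = ‖u_3‖ = 3.1350.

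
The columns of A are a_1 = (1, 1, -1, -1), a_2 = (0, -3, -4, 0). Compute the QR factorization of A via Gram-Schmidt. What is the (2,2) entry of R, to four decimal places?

q_1 = a_1/‖a_1‖ = (1, 1, -1, -1)/2.0000 = (0.5000, 0.5000, -0.5000, -0.5000).
r_{12} = q_1·a_2 = 0.5000.
u_2 = a_2 − 0.5000·q_1 = (-0.2500, -3.2500, -3.7500, 0.2500).
r_{22} = ‖u_2‖ = 4.9749.

r_{22} = 4.9749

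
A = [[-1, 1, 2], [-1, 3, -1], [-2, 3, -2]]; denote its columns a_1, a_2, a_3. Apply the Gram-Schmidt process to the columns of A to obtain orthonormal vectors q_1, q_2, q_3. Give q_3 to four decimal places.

q_3 = (0.8018, 0.2673, -0.5345)

q_1 = a_1/‖a_1‖ = (-1, -1, -2)/2.4495 = (-0.4082, -0.4082, -0.8165).
r_{12} = q_1·a_2 = -4.0825.
u_2 = a_2 + 4.0825·q_1 = (-0.6667, 1.3333, -0.3333).
‖u_2‖ = 1.5275, so q_2 = (-0.4364, 0.8729, -0.2182).
r_{13} = q_1·a_3 = 1.2247; r_{23} = q_2·a_3 = -1.3093.
u_3 = a_3 − 1.2247·q_1 + 1.3093·q_2 = (1.9286, 0.6429, -1.2857).
‖u_3‖ = 2.4054, so q_3 = (0.8018, 0.2673, -0.5345).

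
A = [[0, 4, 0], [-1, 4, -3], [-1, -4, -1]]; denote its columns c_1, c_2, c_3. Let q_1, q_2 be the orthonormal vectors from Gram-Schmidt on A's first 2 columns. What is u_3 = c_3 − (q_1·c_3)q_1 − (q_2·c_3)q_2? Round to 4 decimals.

u_3 = (0.6667, -0.3333, 0.3333)

c_1 = (0, -1, -1); ‖c_1‖ = 1.4142, so q_1 = (0.0000, -0.7071, -0.7071).
q_1·c_2 = 0.0000·4 + (-0.7071)·4 + (-0.7071)·(-4) = 0.0000.
u_2 = c_2 + 0.0000·q_1 = (4.0000, 4.0000, -4.0000).
‖u_2‖ = 6.9282, so q_2 = (0.5774, 0.5774, -0.5774).
q_1·c_3 = 0.0000·0 + (-0.7071)·(-3) + (-0.7071)·(-1) = 2.8284; q_2·c_3 = 0.5774·0 + 0.5774·(-3) + (-0.5774)·(-1) = -1.1547.
u_3 = c_3 − 2.8284·q_1 + 1.1547·q_2 = (0.6667, -0.3333, 0.3333).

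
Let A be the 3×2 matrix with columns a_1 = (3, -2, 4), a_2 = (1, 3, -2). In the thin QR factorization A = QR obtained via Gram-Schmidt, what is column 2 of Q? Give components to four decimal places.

e_1 = a_1/‖a_1‖ = (3, -2, 4)/5.3852 = (0.5571, -0.3714, 0.7428).
r_{12} = e_1·a_2 = -2.0426.
u_2 = a_2 + 2.0426·e_1 = (2.1379, 2.2414, -0.4828).
‖u_2‖ = 3.1349, so e_2 = (0.6820, 0.7150, -0.1540).

e_2 = (0.6820, 0.7150, -0.1540)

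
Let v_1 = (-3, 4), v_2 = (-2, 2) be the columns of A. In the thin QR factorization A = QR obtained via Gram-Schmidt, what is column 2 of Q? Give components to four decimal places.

e_2 = (-0.8000, -0.6000)

v_1 = (-3, 4); ‖v_1‖ = 5.0000, so e_1 = (-0.6000, 0.8000).
e_1·v_2 = (-0.6000)·(-2) + 0.8000·2 = 2.8000.
u_2 = v_2 − 2.8000·e_1 = (-0.3200, -0.2400).
‖u_2‖ = 0.4000, so e_2 = (-0.8000, -0.6000).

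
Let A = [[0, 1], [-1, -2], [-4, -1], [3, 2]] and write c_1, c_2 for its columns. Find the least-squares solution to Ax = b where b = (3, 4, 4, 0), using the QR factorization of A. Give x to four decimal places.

e_1 = c_1/‖c_1‖ = (0, -1, -4, 3)/5.0990 = (0.0000, -0.1961, -0.7845, 0.5883).
r_{12} = e_1·c_2 = 2.3534.
u_2 = c_2 − 2.3534·e_1 = (1.0000, -1.5385, 0.8462, 0.6154).
‖u_2‖ = 2.1122, so e_2 = (0.4734, -0.7284, 0.4006, 0.2913).
Qᵀb = (-3.9223, 0.1093).
Back-substitute: x_2 = 0.1093/2.1122 = 0.0517.
x_1 = (-3.9223 − 2.3534·0.0517)/5.0990 = -0.7931.

x = (-0.7931, 0.0517)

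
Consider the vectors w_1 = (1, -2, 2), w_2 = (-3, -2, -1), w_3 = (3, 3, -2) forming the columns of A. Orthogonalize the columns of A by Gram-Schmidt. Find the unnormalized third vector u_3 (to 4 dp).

u_3 = (0.9120, -0.7600, -1.2160)

w_1 = (1, -2, 2); ‖w_1‖ = 3.0000, so q_1 = (0.3333, -0.6667, 0.6667).
q_1·w_2 = 0.3333·(-3) + (-0.6667)·(-2) + 0.6667·(-1) = -0.3333.
u_2 = w_2 + 0.3333·q_1 = (-2.8889, -2.2222, -0.7778).
‖u_2‖ = 3.7268, so q_2 = (-0.7752, -0.5963, -0.2087).
q_1·w_3 = 0.3333·3 + (-0.6667)·3 + 0.6667·(-2) = -2.3333; q_2·w_3 = (-0.7752)·3 + (-0.5963)·3 + (-0.2087)·(-2) = -3.6970.
u_3 = w_3 + 2.3333·q_1 + 3.6970·q_2 = (0.9120, -0.7600, -1.2160).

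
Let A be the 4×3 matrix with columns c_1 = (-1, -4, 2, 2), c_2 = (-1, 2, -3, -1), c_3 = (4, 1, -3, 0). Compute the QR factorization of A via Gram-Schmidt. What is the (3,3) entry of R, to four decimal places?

r_{33} = 4.2230

c_1 = (-1, -4, 2, 2); ‖c_1‖ = 5.0000, so q_1 = (-0.2000, -0.8000, 0.4000, 0.4000).
q_1·c_2 = (-0.2000)·(-1) + (-0.8000)·2 + 0.4000·(-3) + 0.4000·(-1) = -3.0000.
u_2 = c_2 + 3.0000·q_1 = (-1.6000, -0.4000, -1.8000, 0.2000).
‖u_2‖ = 2.4495, so q_2 = (-0.6532, -0.1633, -0.7348, 0.0816).
q_1·c_3 = (-0.2000)·4 + (-0.8000)·1 + 0.4000·(-3) + 0.4000·0 = -2.8000; q_2·c_3 = (-0.6532)·4 + (-0.1633)·1 + (-0.7348)·(-3) + 0.0816·0 = -0.5715.
u_3 = c_3 + 2.8000·q_1 + 0.5715·q_2 = (3.0667, -1.3333, -2.3000, 1.1667).
r_{33} = ‖u_3‖ = 4.2230.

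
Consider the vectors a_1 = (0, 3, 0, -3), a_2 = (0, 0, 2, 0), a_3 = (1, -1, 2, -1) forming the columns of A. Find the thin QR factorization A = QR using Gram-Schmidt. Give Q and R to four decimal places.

e_1 = a_1/‖a_1‖ = (0, 3, 0, -3)/4.2426 = (0.0000, 0.7071, 0.0000, -0.7071).
r_{12} = e_1·a_2 = 0.0000.
u_2 = a_2 + 0.0000·e_1 = (0.0000, 0.0000, 2.0000, 0.0000).
‖u_2‖ = 2.0000, so e_2 = (0.0000, 0.0000, 1.0000, 0.0000).
r_{13} = e_1·a_3 = 0.0000; r_{23} = e_2·a_3 = 2.0000.
u_3 = a_3 + 0.0000·e_1 − 2.0000·e_2 = (1.0000, -1.0000, 0.0000, -1.0000).
‖u_3‖ = 1.7321, so e_3 = (0.5774, -0.5774, 0.0000, -0.5774).

Q = [[0.0000, 0.0000, 0.5774], [0.7071, 0.0000, -0.5774], [0.0000, 1.0000, 0.0000], [-0.7071, 0.0000, -0.5774]], R = [[4.2426, 0.0000, 0.0000], [0.0000, 2.0000, 2.0000], [0.0000, 0.0000, 1.7321]]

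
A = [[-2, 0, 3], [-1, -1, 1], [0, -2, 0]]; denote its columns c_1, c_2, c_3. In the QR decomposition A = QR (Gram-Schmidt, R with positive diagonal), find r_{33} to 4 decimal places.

e_1 = c_1/‖c_1‖ = (-2, -1, 0)/2.2361 = (-0.8944, -0.4472, 0.0000).
r_{12} = e_1·c_2 = 0.4472.
u_2 = c_2 − 0.4472·e_1 = (0.4000, -0.8000, -2.0000).
‖u_2‖ = 2.1909, so e_2 = (0.1826, -0.3651, -0.9129).
r_{13} = e_1·c_3 = -3.1305; r_{23} = e_2·c_3 = 0.1826.
u_3 = c_3 + 3.1305·e_1 − 0.1826·e_2 = (0.1667, -0.3333, 0.1667).
r_{33} = ‖u_3‖ = 0.4082.

r_{33} = 0.4082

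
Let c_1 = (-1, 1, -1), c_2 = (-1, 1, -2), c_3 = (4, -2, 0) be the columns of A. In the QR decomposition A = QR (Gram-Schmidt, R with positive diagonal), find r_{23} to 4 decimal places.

r_{23} = 2.4495

c_1 = (-1, 1, -1); ‖c_1‖ = 1.7321, so e_1 = (-0.5774, 0.5774, -0.5774).
e_1·c_2 = (-0.5774)·(-1) + 0.5774·1 + (-0.5774)·(-2) = 2.3094.
u_2 = c_2 − 2.3094·e_1 = (0.3333, -0.3333, -0.6667).
‖u_2‖ = 0.8165, so e_2 = (0.4082, -0.4082, -0.8165).
r_{23} = e_2·c_3 = 2.4495.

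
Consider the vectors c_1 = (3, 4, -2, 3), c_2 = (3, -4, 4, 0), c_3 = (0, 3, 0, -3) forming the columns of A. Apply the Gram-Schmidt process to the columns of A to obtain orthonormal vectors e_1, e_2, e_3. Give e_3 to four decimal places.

c_1 = (3, 4, -2, 3); ‖c_1‖ = 6.1644, so e_1 = (0.4867, 0.6489, -0.3244, 0.4867).
e_1·c_2 = 0.4867·3 + 0.6489·(-4) + (-0.3244)·4 + 0.4867·0 = -2.4333.
u_2 = c_2 + 2.4333·e_1 = (4.1842, -2.4211, 3.2105, 1.1842).
‖u_2‖ = 5.9227, so e_2 = (0.7065, -0.4088, 0.5421, 0.1999).
e_1·c_3 = 0.4867·0 + 0.6489·3 + (-0.3244)·0 + 0.4867·(-3) = 0.4867; e_2·c_3 = 0.7065·0 + (-0.4088)·3 + 0.5421·0 + 0.1999·(-3) = -1.8261.
u_3 = c_3 − 0.4867·e_1 + 1.8261·e_2 = (1.0533, 1.9377, 1.1478, -2.8717).
‖u_3‖ = 3.7985, so e_3 = (0.2773, 0.5101, 0.3022, -0.7560).

e_3 = (0.2773, 0.5101, 0.3022, -0.7560)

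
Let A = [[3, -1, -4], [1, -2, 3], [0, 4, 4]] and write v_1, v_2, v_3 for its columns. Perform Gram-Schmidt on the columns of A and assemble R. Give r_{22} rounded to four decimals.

v_1 = (3, 1, 0); ‖v_1‖ = 3.1623, so e_1 = (0.9487, 0.3162, 0.0000).
e_1·v_2 = 0.9487·(-1) + 0.3162·(-2) + 0.0000·4 = -1.5811.
u_2 = v_2 + 1.5811·e_1 = (0.5000, -1.5000, 4.0000).
r_{22} = ‖u_2‖ = 4.3012.

r_{22} = 4.3012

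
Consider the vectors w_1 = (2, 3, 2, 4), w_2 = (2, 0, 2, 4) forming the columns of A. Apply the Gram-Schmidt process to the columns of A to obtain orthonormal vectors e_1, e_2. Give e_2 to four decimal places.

e_2 = (0.2132, -0.8528, 0.2132, 0.4264)

e_1 = w_1/‖w_1‖ = (2, 3, 2, 4)/5.7446 = (0.3482, 0.5222, 0.3482, 0.6963).
r_{12} = e_1·w_2 = 4.1779.
u_2 = w_2 − 4.1779·e_1 = (0.5455, -2.1818, 0.5455, 1.0909).
‖u_2‖ = 2.5584, so e_2 = (0.2132, -0.8528, 0.2132, 0.4264).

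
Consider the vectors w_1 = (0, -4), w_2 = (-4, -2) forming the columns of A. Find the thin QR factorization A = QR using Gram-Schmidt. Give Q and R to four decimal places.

Q = [[0.0000, -1.0000], [-1.0000, 0.0000]], R = [[4.0000, 2.0000], [0.0000, 4.0000]]

q_1 = w_1/‖w_1‖ = (0, -4)/4.0000 = (0.0000, -1.0000).
r_{12} = q_1·w_2 = 2.0000.
u_2 = w_2 − 2.0000·q_1 = (-4.0000, 0.0000).
‖u_2‖ = 4.0000, so q_2 = (-1.0000, 0.0000).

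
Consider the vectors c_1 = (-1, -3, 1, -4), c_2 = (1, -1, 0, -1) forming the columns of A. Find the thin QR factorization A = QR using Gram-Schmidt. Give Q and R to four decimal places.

Q = [[-0.1925, 0.9467], [-0.5774, -0.2582], [0.1925, -0.1721], [-0.7698, -0.0861]], R = [[5.1962, 1.1547], [0.0000, 1.2910]]

c_1 = (-1, -3, 1, -4); ‖c_1‖ = 5.1962, so q_1 = (-0.1925, -0.5774, 0.1925, -0.7698).
q_1·c_2 = (-0.1925)·1 + (-0.5774)·(-1) + 0.1925·0 + (-0.7698)·(-1) = 1.1547.
u_2 = c_2 − 1.1547·q_1 = (1.2222, -0.3333, -0.2222, -0.1111).
‖u_2‖ = 1.2910, so q_2 = (0.9467, -0.2582, -0.1721, -0.0861).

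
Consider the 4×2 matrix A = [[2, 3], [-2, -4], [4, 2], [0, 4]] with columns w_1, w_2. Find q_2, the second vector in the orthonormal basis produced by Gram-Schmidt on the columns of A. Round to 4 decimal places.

q_2 = (0.2341, -0.4348, -0.3345, 0.8027)

q_1 = w_1/‖w_1‖ = (2, -2, 4, 0)/4.8990 = (0.4082, -0.4082, 0.8165, 0.0000).
r_{12} = q_1·w_2 = 4.4907.
u_2 = w_2 − 4.4907·q_1 = (1.1667, -2.1667, -1.6667, 4.0000).
‖u_2‖ = 4.9833, so q_2 = (0.2341, -0.4348, -0.3345, 0.8027).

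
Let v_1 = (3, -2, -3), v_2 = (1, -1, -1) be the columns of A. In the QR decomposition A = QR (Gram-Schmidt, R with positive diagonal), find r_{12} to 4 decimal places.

v_1 = (3, -2, -3); ‖v_1‖ = 4.6904, so e_1 = (0.6396, -0.4264, -0.6396).
r_{12} = e_1·v_2 = 1.7056.

r_{12} = 1.7056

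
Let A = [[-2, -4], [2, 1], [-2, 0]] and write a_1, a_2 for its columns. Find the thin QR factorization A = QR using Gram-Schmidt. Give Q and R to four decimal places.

q_1 = a_1/‖a_1‖ = (-2, 2, -2)/3.4641 = (-0.5774, 0.5774, -0.5774).
r_{12} = q_1·a_2 = 2.8868.
u_2 = a_2 − 2.8868·q_1 = (-2.3333, -0.6667, 1.6667).
‖u_2‖ = 2.9439, so q_2 = (-0.7926, -0.2265, 0.5661).

Q = [[-0.5774, -0.7926], [0.5774, -0.2265], [-0.5774, 0.5661]], R = [[3.4641, 2.8868], [0.0000, 2.9439]]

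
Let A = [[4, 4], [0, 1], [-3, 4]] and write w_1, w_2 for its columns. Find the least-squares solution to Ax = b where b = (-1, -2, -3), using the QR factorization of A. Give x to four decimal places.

x = (0.2930, -0.5810)

w_1 = (4, 0, -3); ‖w_1‖ = 5.0000, so e_1 = (0.8000, 0.0000, -0.6000).
e_1·w_2 = 0.8000·4 + 0.0000·1 + (-0.6000)·4 = 0.8000.
u_2 = w_2 − 0.8000·e_1 = (3.3600, 1.0000, 4.4800).
‖u_2‖ = 5.6886, so e_2 = (0.5907, 0.1758, 0.7875).
Qᵀb = (1.0000, -3.3049).
Back-substitute: x_2 = -3.3049/5.6886 = -0.5810.
x_1 = (1.0000 − 0.8000·(-0.5810))/5.0000 = 0.2930.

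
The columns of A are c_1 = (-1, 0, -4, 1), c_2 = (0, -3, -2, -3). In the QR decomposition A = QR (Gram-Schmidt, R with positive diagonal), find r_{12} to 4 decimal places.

e_1 = c_1/‖c_1‖ = (-1, 0, -4, 1)/4.2426 = (-0.2357, 0.0000, -0.9428, 0.2357).
r_{12} = e_1·c_2 = 1.1785.

r_{12} = 1.1785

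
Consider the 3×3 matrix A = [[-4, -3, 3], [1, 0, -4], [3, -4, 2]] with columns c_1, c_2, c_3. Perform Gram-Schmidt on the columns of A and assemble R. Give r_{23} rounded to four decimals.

r_{23} = -3.4000

e_1 = c_1/‖c_1‖ = (-4, 1, 3)/5.0990 = (-0.7845, 0.1961, 0.5883).
r_{12} = e_1·c_2 = 0.0000.
u_2 = c_2 + 0.0000·e_1 = (-3.0000, 0.0000, -4.0000).
‖u_2‖ = 5.0000, so e_2 = (-0.6000, 0.0000, -0.8000).
r_{23} = e_2·c_3 = -3.4000.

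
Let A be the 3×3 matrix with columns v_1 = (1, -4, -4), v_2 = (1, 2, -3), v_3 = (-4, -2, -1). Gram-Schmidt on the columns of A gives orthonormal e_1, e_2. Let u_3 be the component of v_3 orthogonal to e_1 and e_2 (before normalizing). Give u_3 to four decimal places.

e_1 = v_1/‖v_1‖ = (1, -4, -4)/5.7446 = (0.1741, -0.6963, -0.6963).
r_{12} = e_1·v_2 = 0.8704.
u_2 = v_2 − 0.8704·e_1 = (0.8485, 2.6061, -2.3939).
‖u_2‖ = 3.6390, so e_2 = (0.2332, 0.7161, -0.6579).
r_{13} = e_1·v_3 = 1.3926; r_{23} = e_2·v_3 = -1.7071.
u_3 = v_3 − 1.3926·e_1 + 1.7071·e_2 = (-3.8444, 0.1922, -1.1533).

u_3 = (-3.8444, 0.1922, -1.1533)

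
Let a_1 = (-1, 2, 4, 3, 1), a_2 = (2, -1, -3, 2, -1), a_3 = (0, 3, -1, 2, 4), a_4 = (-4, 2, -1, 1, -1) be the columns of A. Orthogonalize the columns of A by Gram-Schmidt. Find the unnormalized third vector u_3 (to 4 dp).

a_1 = (-1, 2, 4, 3, 1); ‖a_1‖ = 5.5678, so q_1 = (-0.1796, 0.3592, 0.7184, 0.5388, 0.1796).
q_1·a_2 = (-0.1796)·2 + 0.3592·(-1) + 0.7184·(-3) + 0.5388·2 + 0.1796·(-1) = -1.9757.
u_2 = a_2 + 1.9757·q_1 = (1.6452, -0.2903, -1.5806, 3.0645, -0.6452).
‖u_2‖ = 3.8855, so q_2 = (0.4234, -0.0747, -0.4068, 0.7887, -0.1660).
q_1·a_3 = (-0.1796)·0 + 0.3592·3 + 0.7184·(-1) + 0.5388·2 + 0.1796·4 = 2.1553; q_2·a_3 = 0.4234·0 + (-0.0747)·3 + (-0.4068)·(-1) + 0.7887·2 + (-0.1660)·4 = 1.0959.
u_3 = a_3 − 2.1553·q_1 − 1.0959·q_2 = (-0.0769, 2.3077, -2.1026, -0.0256, 3.7949).

u_3 = (-0.0769, 2.3077, -2.1026, -0.0256, 3.7949)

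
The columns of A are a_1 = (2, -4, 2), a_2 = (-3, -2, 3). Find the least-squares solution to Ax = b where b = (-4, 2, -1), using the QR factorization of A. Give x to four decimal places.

a_1 = (2, -4, 2); ‖a_1‖ = 4.8990, so q_1 = (0.4082, -0.8165, 0.4082).
q_1·a_2 = 0.4082·(-3) + (-0.8165)·(-2) + 0.4082·3 = 1.6330.
u_2 = a_2 − 1.6330·q_1 = (-3.6667, -0.6667, 2.3333).
‖u_2‖ = 4.3970, so q_2 = (-0.8339, -0.1516, 0.5307).
Qᵀb = (-3.6742, 2.5017).
Back-substitute: x_2 = 2.5017/4.3970 = 0.5690.
x_1 = (-3.6742 − 1.6330·0.5690)/4.8990 = -0.9397.

x = (-0.9397, 0.5690)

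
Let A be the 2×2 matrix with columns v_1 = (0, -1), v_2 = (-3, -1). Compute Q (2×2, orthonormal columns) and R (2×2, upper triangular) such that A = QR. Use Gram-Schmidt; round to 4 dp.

v_1 = (0, -1); ‖v_1‖ = 1.0000, so e_1 = (0.0000, -1.0000).
e_1·v_2 = 0.0000·(-3) + (-1.0000)·(-1) = 1.0000.
u_2 = v_2 − 1.0000·e_1 = (-3.0000, 0.0000).
‖u_2‖ = 3.0000, so e_2 = (-1.0000, 0.0000).

Q = [[0.0000, -1.0000], [-1.0000, 0.0000]], R = [[1.0000, 1.0000], [0.0000, 3.0000]]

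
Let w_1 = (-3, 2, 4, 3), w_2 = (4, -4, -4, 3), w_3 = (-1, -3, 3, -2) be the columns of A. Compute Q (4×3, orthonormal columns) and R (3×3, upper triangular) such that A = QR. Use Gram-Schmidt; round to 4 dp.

Q = [[-0.4867, 0.3038, -0.0815], [0.3244, -0.4194, -0.8038], [0.6489, -0.1883, 0.5316], [0.4867, 0.8345, -0.2544]], R = [[6.1644, -4.3800, 0.4867], [0.0000, 6.1495, -1.2795], [0.0000, 0.0000, 4.5963]]

q_1 = w_1/‖w_1‖ = (-3, 2, 4, 3)/6.1644 = (-0.4867, 0.3244, 0.6489, 0.4867).
r_{12} = q_1·w_2 = -4.3800.
u_2 = w_2 + 4.3800·q_1 = (1.8684, -2.5789, -1.1579, 5.1316).
‖u_2‖ = 6.1495, so q_2 = (0.3038, -0.4194, -0.1883, 0.8345).
r_{13} = q_1·w_3 = 0.4867; r_{23} = q_2·w_3 = -1.2795.
u_3 = w_3 − 0.4867·q_1 + 1.2795·q_2 = (-0.3744, -3.6945, 2.4433, -1.1691).
‖u_3‖ = 4.5963, so q_3 = (-0.0815, -0.8038, 0.5316, -0.2544).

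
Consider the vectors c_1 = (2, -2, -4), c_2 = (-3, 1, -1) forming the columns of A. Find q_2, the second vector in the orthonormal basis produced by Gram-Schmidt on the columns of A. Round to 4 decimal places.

q_2 = (-0.8296, 0.2074, -0.5185)

q_1 = c_1/‖c_1‖ = (2, -2, -4)/4.8990 = (0.4082, -0.4082, -0.8165).
r_{12} = q_1·c_2 = -0.8165.
u_2 = c_2 + 0.8165·q_1 = (-2.6667, 0.6667, -1.6667).
‖u_2‖ = 3.2146, so q_2 = (-0.8296, 0.2074, -0.5185).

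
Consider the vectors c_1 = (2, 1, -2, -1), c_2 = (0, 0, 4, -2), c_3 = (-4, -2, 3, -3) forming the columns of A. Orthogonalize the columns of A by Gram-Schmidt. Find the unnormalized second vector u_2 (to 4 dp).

u_2 = (1.2000, 0.6000, 2.8000, -2.6000)

q_1 = c_1/‖c_1‖ = (2, 1, -2, -1)/3.1623 = (0.6325, 0.3162, -0.6325, -0.3162).
r_{12} = q_1·c_2 = -1.8974.
u_2 = c_2 + 1.8974·q_1 = (1.2000, 0.6000, 2.8000, -2.6000).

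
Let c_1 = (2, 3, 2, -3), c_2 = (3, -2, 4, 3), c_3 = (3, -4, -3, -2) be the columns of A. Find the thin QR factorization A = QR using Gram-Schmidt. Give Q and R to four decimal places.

Q = [[0.3922, 0.4994, 0.5889], [0.5883, -0.3059, -0.5570], [0.3922, 0.6617, -0.3979], [-0.5883, 0.4682, -0.4297]], R = [[5.0990, -0.1961, -1.1767], [0.0000, 6.1613, -0.1998], [0.0000, 0.0000, 6.0478]]

q_1 = c_1/‖c_1‖ = (2, 3, 2, -3)/5.0990 = (0.3922, 0.5883, 0.3922, -0.5883).
r_{12} = q_1·c_2 = -0.1961.
u_2 = c_2 + 0.1961·q_1 = (3.0769, -1.8846, 4.0769, 2.8846).
‖u_2‖ = 6.1613, so q_2 = (0.4994, -0.3059, 0.6617, 0.4682).
r_{13} = q_1·c_3 = -1.1767; r_{23} = q_2·c_3 = -0.1998.
u_3 = c_3 + 1.1767·q_1 + 0.1998·q_2 = (3.5613, -3.3688, -2.4063, -2.5988).
‖u_3‖ = 6.0478, so q_3 = (0.5889, -0.5570, -0.3979, -0.4297).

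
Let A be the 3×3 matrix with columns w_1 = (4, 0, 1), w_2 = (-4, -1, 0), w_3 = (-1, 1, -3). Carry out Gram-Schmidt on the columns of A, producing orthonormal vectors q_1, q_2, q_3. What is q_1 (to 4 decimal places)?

q_1 = (0.9701, 0.0000, 0.2425)

w_1 = (4, 0, 1); ‖w_1‖ = 4.1231, so q_1 = (0.9701, 0.0000, 0.2425).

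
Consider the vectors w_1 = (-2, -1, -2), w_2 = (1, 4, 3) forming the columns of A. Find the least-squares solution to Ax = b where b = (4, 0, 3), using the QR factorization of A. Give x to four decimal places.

q_1 = w_1/‖w_1‖ = (-2, -1, -2)/3.0000 = (-0.6667, -0.3333, -0.6667).
r_{12} = q_1·w_2 = -4.0000.
u_2 = w_2 + 4.0000·q_1 = (-1.6667, 2.6667, 0.3333).
‖u_2‖ = 3.1623, so q_2 = (-0.5270, 0.8433, 0.1054).
Qᵀb = (-4.6667, -1.7920).
Back-substitute: x_2 = -1.7920/3.1623 = -0.5667.
x_1 = (-4.6667 + 4.0000·(-0.5667))/3.0000 = -2.3111.

x = (-2.3111, -0.5667)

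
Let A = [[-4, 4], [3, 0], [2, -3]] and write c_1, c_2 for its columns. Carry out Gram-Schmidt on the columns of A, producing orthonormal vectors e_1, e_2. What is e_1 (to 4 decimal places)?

e_1 = c_1/‖c_1‖ = (-4, 3, 2)/5.3852 = (-0.7428, 0.5571, 0.3714).

e_1 = (-0.7428, 0.5571, 0.3714)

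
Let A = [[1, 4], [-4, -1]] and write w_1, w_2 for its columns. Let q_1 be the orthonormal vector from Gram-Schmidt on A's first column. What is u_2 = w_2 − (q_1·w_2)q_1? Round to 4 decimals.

w_1 = (1, -4); ‖w_1‖ = 4.1231, so q_1 = (0.2425, -0.9701).
q_1·w_2 = 0.2425·4 + (-0.9701)·(-1) = 1.9403.
u_2 = w_2 − 1.9403·q_1 = (3.5294, 0.8824).

u_2 = (3.5294, 0.8824)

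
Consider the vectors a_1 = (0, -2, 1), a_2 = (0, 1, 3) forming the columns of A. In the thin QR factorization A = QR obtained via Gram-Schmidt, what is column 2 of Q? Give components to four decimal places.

q_2 = (0.0000, 0.4472, 0.8944)

q_1 = a_1/‖a_1‖ = (0, -2, 1)/2.2361 = (0.0000, -0.8944, 0.4472).
r_{12} = q_1·a_2 = 0.4472.
u_2 = a_2 − 0.4472·q_1 = (0.0000, 1.4000, 2.8000).
‖u_2‖ = 3.1305, so q_2 = (0.0000, 0.4472, 0.8944).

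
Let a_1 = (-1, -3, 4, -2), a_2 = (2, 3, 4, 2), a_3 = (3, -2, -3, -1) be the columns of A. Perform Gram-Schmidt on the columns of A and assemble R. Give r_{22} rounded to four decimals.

a_1 = (-1, -3, 4, -2); ‖a_1‖ = 5.4772, so e_1 = (-0.1826, -0.5477, 0.7303, -0.3651).
e_1·a_2 = (-0.1826)·2 + (-0.5477)·3 + 0.7303·4 + (-0.3651)·2 = 0.1826.
u_2 = a_2 − 0.1826·e_1 = (2.0333, 3.1000, 3.8667, 2.0667).
r_{22} = ‖u_2‖ = 5.7417.

r_{22} = 5.7417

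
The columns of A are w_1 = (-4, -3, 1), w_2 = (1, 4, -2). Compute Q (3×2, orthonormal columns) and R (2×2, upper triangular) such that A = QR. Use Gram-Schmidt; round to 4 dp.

Q = [[-0.7845, -0.6055], [-0.5883, 0.6581], [0.1961, -0.4475]], R = [[5.0990, -3.5301], [0.0000, 2.9221]]

w_1 = (-4, -3, 1); ‖w_1‖ = 5.0990, so q_1 = (-0.7845, -0.5883, 0.1961).
q_1·w_2 = (-0.7845)·1 + (-0.5883)·4 + 0.1961·(-2) = -3.5301.
u_2 = w_2 + 3.5301·q_1 = (-1.7692, 1.9231, -1.3077).
‖u_2‖ = 2.9221, so q_2 = (-0.6055, 0.6581, -0.4475).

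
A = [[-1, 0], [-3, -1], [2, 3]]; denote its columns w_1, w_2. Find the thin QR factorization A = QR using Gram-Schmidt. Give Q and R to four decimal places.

e_1 = w_1/‖w_1‖ = (-1, -3, 2)/3.7417 = (-0.2673, -0.8018, 0.5345).
r_{12} = e_1·w_2 = 2.4054.
u_2 = w_2 − 2.4054·e_1 = (0.6429, 0.9286, 1.7143).
‖u_2‖ = 2.0529, so e_2 = (0.3132, 0.4523, 0.8351).

Q = [[-0.2673, 0.3132], [-0.8018, 0.4523], [0.5345, 0.8351]], R = [[3.7417, 2.4054], [0.0000, 2.0529]]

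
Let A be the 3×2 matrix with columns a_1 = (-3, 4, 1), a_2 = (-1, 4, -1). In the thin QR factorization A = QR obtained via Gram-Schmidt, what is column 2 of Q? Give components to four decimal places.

e_1 = a_1/‖a_1‖ = (-3, 4, 1)/5.0990 = (-0.5883, 0.7845, 0.1961).
r_{12} = e_1·a_2 = 3.5301.
u_2 = a_2 − 3.5301·e_1 = (1.0769, 1.2308, -1.6923).
‖u_2‖ = 2.3534, so e_2 = (0.4576, 0.5230, -0.7191).

e_2 = (0.4576, 0.5230, -0.7191)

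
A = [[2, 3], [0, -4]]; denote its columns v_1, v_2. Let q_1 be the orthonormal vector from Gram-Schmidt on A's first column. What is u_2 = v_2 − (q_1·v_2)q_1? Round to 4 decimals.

u_2 = (0.0000, -4.0000)

v_1 = (2, 0); ‖v_1‖ = 2.0000, so q_1 = (1.0000, 0.0000).
q_1·v_2 = 1.0000·3 + 0.0000·(-4) = 3.0000.
u_2 = v_2 − 3.0000·q_1 = (0.0000, -4.0000).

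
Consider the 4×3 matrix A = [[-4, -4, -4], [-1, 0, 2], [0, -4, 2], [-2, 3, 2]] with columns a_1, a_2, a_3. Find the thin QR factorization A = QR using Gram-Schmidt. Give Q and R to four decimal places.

a_1 = (-4, -1, 0, -2); ‖a_1‖ = 4.5826, so e_1 = (-0.8729, -0.2182, 0.0000, -0.4364).
e_1·a_2 = (-0.8729)·(-4) + (-0.2182)·0 + 0.0000·(-4) + (-0.4364)·3 = 2.1822.
u_2 = a_2 − 2.1822·e_1 = (-2.0952, 0.4762, -4.0000, 3.9524).
‖u_2‖ = 6.0198, so e_2 = (-0.3481, 0.0791, -0.6645, 0.6566).
e_1·a_3 = (-0.8729)·(-4) + (-0.2182)·2 + 0.0000·2 + (-0.4364)·2 = 2.1822; e_2·a_3 = (-0.3481)·(-4) + 0.0791·2 + (-0.6645)·2 + 0.6566·2 = 1.5346.
u_3 = a_3 − 2.1822·e_1 − 1.5346·e_2 = (-1.5611, 2.3548, 3.0197, 1.9448).
‖u_3‖ = 4.5698, so e_3 = (-0.3416, 0.5153, 0.6608, 0.4256).

Q = [[-0.8729, -0.3481, -0.3416], [-0.2182, 0.0791, 0.5153], [0.0000, -0.6645, 0.6608], [-0.4364, 0.6566, 0.4256]], R = [[4.5826, 2.1822, 2.1822], [0.0000, 6.0198, 1.5346], [0.0000, 0.0000, 4.5698]]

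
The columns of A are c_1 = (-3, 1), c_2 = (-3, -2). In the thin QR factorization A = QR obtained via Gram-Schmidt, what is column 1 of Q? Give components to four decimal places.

c_1 = (-3, 1); ‖c_1‖ = 3.1623, so q_1 = (-0.9487, 0.3162).

q_1 = (-0.9487, 0.3162)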